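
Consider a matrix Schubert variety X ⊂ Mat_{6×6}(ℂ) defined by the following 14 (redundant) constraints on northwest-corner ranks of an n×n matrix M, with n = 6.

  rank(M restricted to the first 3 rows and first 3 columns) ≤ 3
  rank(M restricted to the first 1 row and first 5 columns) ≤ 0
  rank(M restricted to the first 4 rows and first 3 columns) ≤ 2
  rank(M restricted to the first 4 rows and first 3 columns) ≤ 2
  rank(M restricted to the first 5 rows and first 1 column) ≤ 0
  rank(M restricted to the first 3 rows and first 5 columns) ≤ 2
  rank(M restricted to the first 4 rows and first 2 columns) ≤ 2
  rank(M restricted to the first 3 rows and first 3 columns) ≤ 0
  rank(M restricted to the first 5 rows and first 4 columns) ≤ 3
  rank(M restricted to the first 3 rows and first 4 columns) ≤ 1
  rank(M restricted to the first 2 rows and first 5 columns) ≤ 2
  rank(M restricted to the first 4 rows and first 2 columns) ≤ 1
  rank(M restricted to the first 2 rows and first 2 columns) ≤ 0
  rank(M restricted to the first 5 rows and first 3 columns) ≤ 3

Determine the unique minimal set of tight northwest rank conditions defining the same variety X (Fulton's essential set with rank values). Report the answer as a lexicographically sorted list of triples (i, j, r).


Recovering R(i,j) via the rank-extension bound from the 14 conditions:

  i=1: 0  0  0  0  0  1
  i=2: 0  0  0  1  1  2
  i=3: 0  0  0  1  2  3
  i=4: 0  1  1  2  3  4
  i=5: 0  1  2  3  4  5
  i=6: 1  2  3  4  5  6

the unique w with this rank table is (6, 4, 5, 2, 3, 1).

Rothe diagram D(w) (13 cells), 3 SE-corners (essential conditions):

[(1, 5, 0), (3, 3, 0), (5, 1, 0)]


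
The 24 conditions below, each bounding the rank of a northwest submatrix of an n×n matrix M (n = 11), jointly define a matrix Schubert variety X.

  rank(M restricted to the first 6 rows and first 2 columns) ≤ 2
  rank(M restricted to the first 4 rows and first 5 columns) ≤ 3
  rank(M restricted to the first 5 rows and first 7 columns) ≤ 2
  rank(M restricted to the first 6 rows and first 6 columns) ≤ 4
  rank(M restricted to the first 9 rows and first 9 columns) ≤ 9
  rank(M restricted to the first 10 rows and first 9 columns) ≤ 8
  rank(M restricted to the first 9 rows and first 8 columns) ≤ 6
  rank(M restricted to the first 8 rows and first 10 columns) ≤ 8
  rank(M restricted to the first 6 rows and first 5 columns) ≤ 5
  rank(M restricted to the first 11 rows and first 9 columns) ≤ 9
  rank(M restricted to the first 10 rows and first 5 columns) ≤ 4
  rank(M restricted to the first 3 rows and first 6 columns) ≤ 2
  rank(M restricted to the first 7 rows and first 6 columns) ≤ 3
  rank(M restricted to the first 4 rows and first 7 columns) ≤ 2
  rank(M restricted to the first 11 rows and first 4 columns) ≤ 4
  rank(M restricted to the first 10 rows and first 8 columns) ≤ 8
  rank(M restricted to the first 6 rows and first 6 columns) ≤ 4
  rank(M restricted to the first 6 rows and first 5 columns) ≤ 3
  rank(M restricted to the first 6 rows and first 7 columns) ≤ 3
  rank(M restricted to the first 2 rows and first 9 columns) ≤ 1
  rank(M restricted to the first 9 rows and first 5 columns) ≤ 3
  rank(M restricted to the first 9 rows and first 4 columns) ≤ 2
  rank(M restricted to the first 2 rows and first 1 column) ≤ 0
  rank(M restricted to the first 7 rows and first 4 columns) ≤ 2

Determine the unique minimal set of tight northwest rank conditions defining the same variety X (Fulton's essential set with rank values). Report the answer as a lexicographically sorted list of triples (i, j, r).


The tightest implied rank at each (i,j), from the 24 conditions:

  row 1: 0 1 1 1 1 1 1 1 1 1 1
  row 2: 0 1 1 1 1 1 1 1 1 2 2
  row 3: 1 2 2 2 2 2 2 2 2 3 3
  row 4: 1 2 2 2 2 2 2 3 3 4 4
  row 5: 1 2 2 2 2 2 2 3 4 5 5
  row 6: 1 2 2 2 3 3 3 4 5 6 6
  row 7: 1 2 2 2 3 3 4 5 6 7 7
  row 8: 1 2 2 2 3 4 5 6 7 8 8
  row 9: 1 2 2 2 3 4 5 6 7 8 9
  row 10: 1 2 3 3 4 5 6 7 8 9 10
  row 11: 1 2 3 4 5 6 7 8 9 10 11

second differences of R give the permutation w = (2, 10, 1, 8, 9, 5, 7, 6, 11, 3, 4).

Fulton essential set (5 of the 28 Rothe cells):

[(2, 1, 0), (2, 9, 1), (5, 7, 2), (7, 6, 3), (9, 4, 2)]


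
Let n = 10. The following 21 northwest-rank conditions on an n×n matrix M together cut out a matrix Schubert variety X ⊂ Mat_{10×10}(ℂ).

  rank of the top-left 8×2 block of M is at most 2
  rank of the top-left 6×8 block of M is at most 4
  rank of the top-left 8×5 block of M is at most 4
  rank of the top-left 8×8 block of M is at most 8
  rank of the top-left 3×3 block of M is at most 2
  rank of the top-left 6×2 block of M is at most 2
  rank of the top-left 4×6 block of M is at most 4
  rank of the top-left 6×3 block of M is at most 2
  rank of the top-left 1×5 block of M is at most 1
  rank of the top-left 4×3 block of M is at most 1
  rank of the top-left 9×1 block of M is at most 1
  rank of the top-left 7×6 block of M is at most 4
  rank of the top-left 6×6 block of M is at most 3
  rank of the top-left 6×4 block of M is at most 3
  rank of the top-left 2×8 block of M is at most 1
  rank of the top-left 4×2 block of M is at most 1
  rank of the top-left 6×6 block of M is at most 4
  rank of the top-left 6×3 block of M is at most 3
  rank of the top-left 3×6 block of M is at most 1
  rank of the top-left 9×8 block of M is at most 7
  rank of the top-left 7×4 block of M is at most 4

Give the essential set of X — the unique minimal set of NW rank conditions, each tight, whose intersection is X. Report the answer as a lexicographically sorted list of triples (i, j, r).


Recovering R(i,j) via the rank-extension bound from the 21 conditions:

  i=1: 1  1  1  1  1  1  1  1  1  1
  i=2: 1  1  1  1  1  1  1  1  2  2
  i=3: 1  1  1  1  1  1  2  2  3  3
  i=4: 1  1  1  2  2  2  3  3  4  4
  i=5: 1  2  2  3  3  3  4  4  5  5
  i=6: 1  2  2  3  3  3  4  4  5  6
  i=7: 1  2  3  4  4  4  5  5  6  7
  i=8: 1  2  3  4  4  5  6  6  7  8
  i=9: 1  2  3  4  5  6  7  7  8  9
  i=10: 1  2  3  4  5  6  7  8  9  10

so w = (1, 9, 7, 4, 2, 10, 3, 6, 5, 8).

7 SE-corners of the 19-cell Rothe diagram give Ess(w):

[(2, 8, 1), (3, 6, 1), (4, 3, 1), (6, 3, 2), (6, 6, 3), (6, 8, 4), (8, 5, 4)]


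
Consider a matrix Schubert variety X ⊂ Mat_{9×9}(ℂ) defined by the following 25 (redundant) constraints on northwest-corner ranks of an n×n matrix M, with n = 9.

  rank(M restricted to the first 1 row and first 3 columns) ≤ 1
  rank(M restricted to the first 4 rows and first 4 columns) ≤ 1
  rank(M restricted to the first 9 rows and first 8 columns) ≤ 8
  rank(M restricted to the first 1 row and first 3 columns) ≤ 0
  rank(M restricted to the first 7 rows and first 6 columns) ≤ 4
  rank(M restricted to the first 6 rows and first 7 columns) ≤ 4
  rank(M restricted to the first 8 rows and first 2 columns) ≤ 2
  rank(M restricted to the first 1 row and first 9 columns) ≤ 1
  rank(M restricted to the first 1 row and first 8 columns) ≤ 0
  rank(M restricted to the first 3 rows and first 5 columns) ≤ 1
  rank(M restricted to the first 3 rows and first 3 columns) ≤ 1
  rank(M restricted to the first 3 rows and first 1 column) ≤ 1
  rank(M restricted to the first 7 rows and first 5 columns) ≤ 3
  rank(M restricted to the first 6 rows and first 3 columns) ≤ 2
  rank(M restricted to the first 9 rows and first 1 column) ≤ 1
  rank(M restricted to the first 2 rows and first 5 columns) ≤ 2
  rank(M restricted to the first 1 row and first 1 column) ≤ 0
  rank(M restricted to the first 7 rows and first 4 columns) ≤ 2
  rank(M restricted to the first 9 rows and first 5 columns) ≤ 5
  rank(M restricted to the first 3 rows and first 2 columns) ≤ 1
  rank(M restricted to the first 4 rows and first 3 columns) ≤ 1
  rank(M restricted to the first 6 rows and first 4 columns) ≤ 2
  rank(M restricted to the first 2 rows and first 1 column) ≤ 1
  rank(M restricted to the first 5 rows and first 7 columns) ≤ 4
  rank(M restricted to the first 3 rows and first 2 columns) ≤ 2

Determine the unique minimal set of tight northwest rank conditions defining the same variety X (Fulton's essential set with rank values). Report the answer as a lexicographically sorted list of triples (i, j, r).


Computing R[i][j] = min implied NW-rank bound (n=9, 25 conditions):

  i=1: 0, 0, 0, 0, 0, 0, 0, 0, 1
  i=2: 1, 1, 1, 1, 1, 1, 1, 1, 2
  i=3: 1, 1, 1, 1, 1, 2, 2, 2, 3
  i=4: 1, 1, 1, 1, 2, 3, 3, 3, 4
  i=5: 1, 2, 2, 2, 3, 4, 4, 4, 5
  i=6: 1, 2, 2, 2, 3, 4, 4, 5, 6
  i=7: 1, 2, 2, 2, 3, 4, 5, 6, 7
  i=8: 1, 2, 3, 3, 4, 5, 6, 7, 8
  i=9: 1, 2, 3, 4, 5, 6, 7, 8, 9

hence w(1..9) = (9, 1, 6, 5, 2, 8, 7, 3, 4).

D(w) has 20 cells with 5 SE-corners; essential set:

[(1, 8, 0), (3, 5, 1), (4, 4, 1), (6, 7, 4), (7, 4, 2)]


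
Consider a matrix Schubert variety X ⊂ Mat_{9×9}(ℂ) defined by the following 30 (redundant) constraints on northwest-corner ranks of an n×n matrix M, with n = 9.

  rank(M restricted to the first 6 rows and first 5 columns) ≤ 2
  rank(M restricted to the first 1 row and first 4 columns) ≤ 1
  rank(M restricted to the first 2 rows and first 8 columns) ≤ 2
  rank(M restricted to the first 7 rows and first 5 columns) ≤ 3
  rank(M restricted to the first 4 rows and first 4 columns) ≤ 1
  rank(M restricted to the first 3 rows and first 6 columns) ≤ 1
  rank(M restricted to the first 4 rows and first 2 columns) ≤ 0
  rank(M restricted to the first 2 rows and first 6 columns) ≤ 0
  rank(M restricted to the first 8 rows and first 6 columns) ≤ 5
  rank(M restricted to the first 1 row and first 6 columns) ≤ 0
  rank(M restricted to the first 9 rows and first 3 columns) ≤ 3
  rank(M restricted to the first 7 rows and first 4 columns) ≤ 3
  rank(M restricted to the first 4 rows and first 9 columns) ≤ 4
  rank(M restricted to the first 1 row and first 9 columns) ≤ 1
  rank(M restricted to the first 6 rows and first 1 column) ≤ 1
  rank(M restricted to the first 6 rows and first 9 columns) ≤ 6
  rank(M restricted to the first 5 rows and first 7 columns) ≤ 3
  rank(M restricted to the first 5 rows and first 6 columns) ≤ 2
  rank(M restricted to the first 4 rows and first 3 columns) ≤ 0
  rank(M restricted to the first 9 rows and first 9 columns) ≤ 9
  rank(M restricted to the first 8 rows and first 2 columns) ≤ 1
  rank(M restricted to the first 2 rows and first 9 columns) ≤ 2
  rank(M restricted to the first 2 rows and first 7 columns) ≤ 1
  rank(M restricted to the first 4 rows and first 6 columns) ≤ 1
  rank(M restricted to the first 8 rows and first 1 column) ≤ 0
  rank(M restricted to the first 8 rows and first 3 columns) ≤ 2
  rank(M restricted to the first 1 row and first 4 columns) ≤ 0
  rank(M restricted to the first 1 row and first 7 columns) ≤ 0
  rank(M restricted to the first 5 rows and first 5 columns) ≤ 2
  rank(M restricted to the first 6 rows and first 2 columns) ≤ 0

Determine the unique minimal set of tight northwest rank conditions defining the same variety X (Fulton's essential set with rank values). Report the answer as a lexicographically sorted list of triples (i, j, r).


Reconstructing r_w from the 30 given conditions:

  R[1]: 0 0 0 0 0 0 0 1 1
  R[2]: 0 0 0 0 0 0 1 2 2
  R[3]: 0 0 0 1 1 1 2 3 3
  R[4]: 0 0 0 1 1 1 2 3 4
  R[5]: 0 0 1 2 2 2 3 4 5
  R[6]: 0 0 1 2 2 3 4 5 6
  R[7]: 0 1 2 3 3 4 5 6 7
  R[8]: 0 1 2 3 4 5 6 7 8
  R[9]: 1 2 3 4 5 6 7 8 9

reading off 1-entries of Δ²R: w = (8, 7, 4, 9, 3, 6, 2, 5, 1).

Rothe diagram D(w) (28 cells), 7 SE-corners (essential conditions):

[(1, 7, 0), (2, 6, 0), (4, 3, 0), (4, 6, 1), (6, 2, 0), (6, 5, 2), (8, 1, 0)]


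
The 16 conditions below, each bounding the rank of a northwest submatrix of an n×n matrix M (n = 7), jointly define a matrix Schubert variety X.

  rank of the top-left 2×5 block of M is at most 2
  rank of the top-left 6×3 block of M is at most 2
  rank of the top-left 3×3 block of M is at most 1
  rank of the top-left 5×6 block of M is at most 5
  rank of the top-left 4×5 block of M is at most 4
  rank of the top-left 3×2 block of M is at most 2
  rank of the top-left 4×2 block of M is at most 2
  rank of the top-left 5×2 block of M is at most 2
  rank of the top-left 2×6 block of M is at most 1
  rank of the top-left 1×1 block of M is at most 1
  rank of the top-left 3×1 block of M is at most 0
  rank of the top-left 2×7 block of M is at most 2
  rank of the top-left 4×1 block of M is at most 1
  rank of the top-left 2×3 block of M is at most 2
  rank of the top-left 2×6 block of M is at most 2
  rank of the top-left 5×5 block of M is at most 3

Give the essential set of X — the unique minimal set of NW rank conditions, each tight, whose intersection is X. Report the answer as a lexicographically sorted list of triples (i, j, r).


Propagating the 16 rank bounds to every northwest block:

  R[1]: 0, 1, 1, 1, 1, 1, 1
  R[2]: 0, 1, 1, 1, 1, 1, 2
  R[3]: 0, 1, 1, 2, 2, 2, 3
  R[4]: 1, 2, 2, 3, 3, 3, 4
  R[5]: 1, 2, 2, 3, 3, 4, 5
  R[6]: 1, 2, 2, 3, 4, 5, 6
  R[7]: 1, 2, 3, 4, 5, 6, 7

so w = (2, 7, 4, 1, 6, 5, 3).

5 SE-corners of the 11-cell Rothe diagram give Ess(w):

[(2, 6, 1), (3, 1, 0), (3, 3, 1), (5, 5, 3), (6, 3, 2)]


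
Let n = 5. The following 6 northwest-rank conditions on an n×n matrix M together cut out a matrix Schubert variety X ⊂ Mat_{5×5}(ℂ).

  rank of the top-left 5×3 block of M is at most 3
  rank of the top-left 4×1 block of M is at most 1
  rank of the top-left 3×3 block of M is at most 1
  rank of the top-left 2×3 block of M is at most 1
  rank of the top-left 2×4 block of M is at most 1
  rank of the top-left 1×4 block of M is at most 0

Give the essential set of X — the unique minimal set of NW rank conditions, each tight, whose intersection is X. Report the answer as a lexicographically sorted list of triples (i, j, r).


Propagating the 6 rank bounds to every northwest block:

  0 | 0 | 0 | 0 | 1
  1 | 1 | 1 | 1 | 2
  1 | 1 | 1 | 2 | 3
  1 | 2 | 2 | 3 | 4
  1 | 2 | 3 | 4 | 5

the unique w with this rank table is (5, 1, 4, 2, 3).

2 SE-corners of the 6-cell Rothe diagram give Ess(w):

[(1, 4, 0), (3, 3, 1)]


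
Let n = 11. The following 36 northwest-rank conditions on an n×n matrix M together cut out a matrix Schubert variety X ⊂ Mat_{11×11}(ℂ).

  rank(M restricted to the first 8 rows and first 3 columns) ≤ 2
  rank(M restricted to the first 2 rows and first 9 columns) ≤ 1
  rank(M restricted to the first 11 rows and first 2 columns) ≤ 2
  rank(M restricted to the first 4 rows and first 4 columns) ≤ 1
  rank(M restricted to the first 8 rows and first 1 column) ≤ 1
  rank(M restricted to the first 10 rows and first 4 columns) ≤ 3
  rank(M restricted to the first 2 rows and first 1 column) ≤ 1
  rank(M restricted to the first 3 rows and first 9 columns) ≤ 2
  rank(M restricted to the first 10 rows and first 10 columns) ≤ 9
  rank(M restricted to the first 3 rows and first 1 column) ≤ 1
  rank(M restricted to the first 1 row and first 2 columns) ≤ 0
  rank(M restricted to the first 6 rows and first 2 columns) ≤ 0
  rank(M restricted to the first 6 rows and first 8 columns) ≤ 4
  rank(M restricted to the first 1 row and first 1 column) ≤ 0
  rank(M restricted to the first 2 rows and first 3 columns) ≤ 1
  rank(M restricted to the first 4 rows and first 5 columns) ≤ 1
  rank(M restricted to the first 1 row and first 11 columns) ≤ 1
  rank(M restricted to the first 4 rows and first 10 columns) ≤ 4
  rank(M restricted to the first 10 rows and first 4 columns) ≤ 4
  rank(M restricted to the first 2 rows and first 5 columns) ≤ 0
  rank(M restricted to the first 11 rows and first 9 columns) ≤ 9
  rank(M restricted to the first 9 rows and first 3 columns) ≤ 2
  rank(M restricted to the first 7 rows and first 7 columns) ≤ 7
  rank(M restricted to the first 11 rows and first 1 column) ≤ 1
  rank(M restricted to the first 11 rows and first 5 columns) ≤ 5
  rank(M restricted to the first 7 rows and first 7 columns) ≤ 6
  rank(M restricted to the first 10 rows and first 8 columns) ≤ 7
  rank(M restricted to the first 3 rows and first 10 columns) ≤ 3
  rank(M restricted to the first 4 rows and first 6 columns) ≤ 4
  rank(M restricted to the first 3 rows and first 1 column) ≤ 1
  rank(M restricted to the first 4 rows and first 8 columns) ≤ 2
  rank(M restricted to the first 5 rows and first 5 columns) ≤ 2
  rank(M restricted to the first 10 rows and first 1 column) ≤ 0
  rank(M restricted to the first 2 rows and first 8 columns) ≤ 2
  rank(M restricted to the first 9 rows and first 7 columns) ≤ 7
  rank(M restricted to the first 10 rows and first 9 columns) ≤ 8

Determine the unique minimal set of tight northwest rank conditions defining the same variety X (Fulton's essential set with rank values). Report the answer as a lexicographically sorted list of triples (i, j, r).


Computing R[i][j] = min implied NW-rank bound (n=11, 36 conditions):

  row 1: 0 0 0 0 0 1 1 1 1 1 1
  row 2: 0 0 0 0 0 1 1 1 1 2 2
  row 3: 0 0 1 1 1 2 2 2 2 3 3
  row 4: 0 0 1 1 1 2 2 2 3 4 4
  row 5: 0 0 1 2 2 3 3 3 4 5 5
  row 6: 0 0 1 2 3 4 4 4 5 6 6
  row 7: 0 1 2 3 4 5 5 5 6 7 7
  row 8: 0 1 2 3 4 5 6 6 7 8 8
  row 9: 0 1 2 3 4 5 6 7 8 9 9
  row 10: 0 1 2 3 4 5 6 7 8 9 10
  row 11: 1 2 3 4 5 6 7 8 9 10 11

second differences of R give the permutation w = (6, 10, 3, 9, 4, 5, 2, 7, 8, 11, 1).

ℓ(w)=29; the 6 essential cells (i,j,r):

[(2, 5, 0), (2, 9, 1), (4, 5, 1), (4, 8, 2), (6, 2, 0), (10, 1, 0)]


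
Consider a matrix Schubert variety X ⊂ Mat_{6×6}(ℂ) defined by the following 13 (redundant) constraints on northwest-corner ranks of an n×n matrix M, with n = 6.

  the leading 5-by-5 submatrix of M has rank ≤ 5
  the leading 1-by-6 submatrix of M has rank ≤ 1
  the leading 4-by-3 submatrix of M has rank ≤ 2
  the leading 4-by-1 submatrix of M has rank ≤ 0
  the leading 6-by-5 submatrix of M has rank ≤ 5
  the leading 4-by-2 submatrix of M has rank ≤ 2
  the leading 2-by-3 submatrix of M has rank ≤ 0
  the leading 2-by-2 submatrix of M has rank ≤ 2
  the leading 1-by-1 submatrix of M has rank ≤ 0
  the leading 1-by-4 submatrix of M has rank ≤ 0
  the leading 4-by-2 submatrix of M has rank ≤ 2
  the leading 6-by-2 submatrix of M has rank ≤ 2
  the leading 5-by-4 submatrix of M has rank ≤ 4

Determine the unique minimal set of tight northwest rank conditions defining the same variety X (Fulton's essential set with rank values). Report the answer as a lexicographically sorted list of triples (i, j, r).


Reconstructing r_w from the 13 given conditions:

  i=1: 0, 0, 0, 0, 1, 1
  i=2: 0, 0, 0, 1, 2, 2
  i=3: 0, 1, 1, 2, 3, 3
  i=4: 0, 1, 2, 3, 4, 4
  i=5: 1, 2, 3, 4, 5, 5
  i=6: 1, 2, 3, 4, 5, 6

giving w = (5, 4, 2, 3, 1, 6) via Δ²R.

Rothe diagram D(w) (9 cells), 3 SE-corners (essential conditions):

[(1, 4, 0), (2, 3, 0), (4, 1, 0)]


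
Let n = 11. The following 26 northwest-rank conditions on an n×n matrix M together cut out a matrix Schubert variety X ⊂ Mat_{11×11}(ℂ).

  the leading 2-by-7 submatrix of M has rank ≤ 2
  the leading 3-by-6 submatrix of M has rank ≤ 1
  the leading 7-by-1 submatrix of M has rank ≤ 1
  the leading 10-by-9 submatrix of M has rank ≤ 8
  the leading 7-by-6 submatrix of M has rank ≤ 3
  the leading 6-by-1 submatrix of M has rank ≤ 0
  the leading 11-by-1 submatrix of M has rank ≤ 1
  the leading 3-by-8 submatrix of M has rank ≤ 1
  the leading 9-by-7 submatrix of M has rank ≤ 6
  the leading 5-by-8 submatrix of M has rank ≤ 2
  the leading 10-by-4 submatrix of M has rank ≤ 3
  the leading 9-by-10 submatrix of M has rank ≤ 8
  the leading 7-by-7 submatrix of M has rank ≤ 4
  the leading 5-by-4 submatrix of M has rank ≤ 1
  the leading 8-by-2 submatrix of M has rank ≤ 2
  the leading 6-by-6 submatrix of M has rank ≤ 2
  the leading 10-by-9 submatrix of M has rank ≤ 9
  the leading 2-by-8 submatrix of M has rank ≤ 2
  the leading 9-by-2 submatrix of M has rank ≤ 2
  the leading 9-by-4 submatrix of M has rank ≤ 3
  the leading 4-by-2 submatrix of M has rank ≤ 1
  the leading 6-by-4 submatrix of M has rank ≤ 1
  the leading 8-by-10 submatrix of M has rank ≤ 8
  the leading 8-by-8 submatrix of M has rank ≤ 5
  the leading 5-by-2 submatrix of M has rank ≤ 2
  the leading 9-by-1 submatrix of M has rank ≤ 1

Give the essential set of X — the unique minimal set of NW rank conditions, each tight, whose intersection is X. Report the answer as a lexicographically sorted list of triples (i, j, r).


Rank table r_w(11×11) implied by the 26 constraints:

  i=1: 0, 1, 1, 1, 1, 1, 1, 1, 1, 1, 1
  i=2: 0, 1, 1, 1, 1, 1, 1, 1, 2, 2, 2
  i=3: 0, 1, 1, 1, 1, 1, 1, 1, 2, 3, 3
  i=4: 0, 1, 1, 1, 2, 2, 2, 2, 3, 4, 4
  i=5: 0, 1, 1, 1, 2, 2, 2, 2, 3, 4, 5
  i=6: 0, 1, 1, 1, 2, 2, 3, 3, 4, 5, 6
  i=7: 1, 2, 2, 2, 3, 3, 4, 4, 5, 6, 7
  i=8: 1, 2, 3, 3, 4, 4, 5, 5, 6, 7, 8
  i=9: 1, 2, 3, 3, 4, 5, 6, 6, 7, 8, 9
  i=10: 1, 2, 3, 3, 4, 5, 6, 7, 8, 9, 10
  i=11: 1, 2, 3, 4, 5, 6, 7, 8, 9, 10, 11

giving w = (2, 9, 10, 5, 11, 7, 1, 3, 6, 8, 4) via Δ²R.

Rothe diagram D(w) (30 cells), 6 SE-corners (essential conditions):

[(3, 8, 1), (5, 8, 2), (6, 1, 0), (6, 4, 1), (6, 6, 2), (10, 4, 3)]


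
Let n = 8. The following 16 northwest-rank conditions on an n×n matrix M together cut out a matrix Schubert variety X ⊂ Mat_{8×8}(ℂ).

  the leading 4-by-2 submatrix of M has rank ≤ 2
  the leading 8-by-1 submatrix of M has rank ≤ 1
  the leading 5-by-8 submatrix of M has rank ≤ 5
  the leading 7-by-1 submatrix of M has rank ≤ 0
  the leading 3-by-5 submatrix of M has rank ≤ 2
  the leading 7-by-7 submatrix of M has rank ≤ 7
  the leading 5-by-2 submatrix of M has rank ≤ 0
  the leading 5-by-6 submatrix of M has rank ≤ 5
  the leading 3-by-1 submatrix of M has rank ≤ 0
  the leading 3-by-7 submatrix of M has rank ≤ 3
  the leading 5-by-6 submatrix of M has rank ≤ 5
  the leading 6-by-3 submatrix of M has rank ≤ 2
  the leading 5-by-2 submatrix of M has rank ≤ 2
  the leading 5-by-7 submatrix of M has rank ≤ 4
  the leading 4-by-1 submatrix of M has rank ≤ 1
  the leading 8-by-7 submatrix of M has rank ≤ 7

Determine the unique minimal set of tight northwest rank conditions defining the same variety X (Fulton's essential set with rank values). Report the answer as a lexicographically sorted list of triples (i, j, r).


Reconstructing r_w from the 16 given conditions:

  R[1]: 0 | 0 | 1 | 1 | 1 | 1 | 1 | 1
  R[2]: 0 | 0 | 1 | 2 | 2 | 2 | 2 | 2
  R[3]: 0 | 0 | 1 | 2 | 2 | 3 | 3 | 3
  R[4]: 0 | 0 | 1 | 2 | 3 | 4 | 4 | 4
  R[5]: 0 | 0 | 1 | 2 | 3 | 4 | 4 | 5
  R[6]: 0 | 1 | 2 | 3 | 4 | 5 | 5 | 6
  R[7]: 0 | 1 | 2 | 3 | 4 | 5 | 6 | 7
  R[8]: 1 | 2 | 3 | 4 | 5 | 6 | 7 | 8

hence w(1..8) = (3, 4, 6, 5, 8, 2, 7, 1).

D(w) has 14 cells with 4 SE-corners; essential set:

[(3, 5, 2), (5, 2, 0), (5, 7, 4), (7, 1, 0)]


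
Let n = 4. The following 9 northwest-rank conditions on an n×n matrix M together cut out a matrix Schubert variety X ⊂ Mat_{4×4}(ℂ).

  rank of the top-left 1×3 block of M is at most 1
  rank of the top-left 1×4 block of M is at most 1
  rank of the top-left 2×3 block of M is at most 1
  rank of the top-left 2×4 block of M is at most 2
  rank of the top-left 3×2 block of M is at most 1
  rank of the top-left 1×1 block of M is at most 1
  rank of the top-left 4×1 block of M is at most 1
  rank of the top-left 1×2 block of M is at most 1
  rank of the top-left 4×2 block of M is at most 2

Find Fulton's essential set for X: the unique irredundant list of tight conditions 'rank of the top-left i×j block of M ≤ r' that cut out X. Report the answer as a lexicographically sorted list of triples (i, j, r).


Rank table r_w(4×4) implied by the 9 constraints:

  row 1: 1 | 1 | 1 | 1
  row 2: 1 | 1 | 1 | 2
  row 3: 1 | 1 | 2 | 3
  row 4: 1 | 2 | 3 | 4

the unique w with this rank table is (1, 4, 3, 2).

ℓ(w)=3; the 2 essential cells (i,j,r):

[(2, 3, 1), (3, 2, 1)]


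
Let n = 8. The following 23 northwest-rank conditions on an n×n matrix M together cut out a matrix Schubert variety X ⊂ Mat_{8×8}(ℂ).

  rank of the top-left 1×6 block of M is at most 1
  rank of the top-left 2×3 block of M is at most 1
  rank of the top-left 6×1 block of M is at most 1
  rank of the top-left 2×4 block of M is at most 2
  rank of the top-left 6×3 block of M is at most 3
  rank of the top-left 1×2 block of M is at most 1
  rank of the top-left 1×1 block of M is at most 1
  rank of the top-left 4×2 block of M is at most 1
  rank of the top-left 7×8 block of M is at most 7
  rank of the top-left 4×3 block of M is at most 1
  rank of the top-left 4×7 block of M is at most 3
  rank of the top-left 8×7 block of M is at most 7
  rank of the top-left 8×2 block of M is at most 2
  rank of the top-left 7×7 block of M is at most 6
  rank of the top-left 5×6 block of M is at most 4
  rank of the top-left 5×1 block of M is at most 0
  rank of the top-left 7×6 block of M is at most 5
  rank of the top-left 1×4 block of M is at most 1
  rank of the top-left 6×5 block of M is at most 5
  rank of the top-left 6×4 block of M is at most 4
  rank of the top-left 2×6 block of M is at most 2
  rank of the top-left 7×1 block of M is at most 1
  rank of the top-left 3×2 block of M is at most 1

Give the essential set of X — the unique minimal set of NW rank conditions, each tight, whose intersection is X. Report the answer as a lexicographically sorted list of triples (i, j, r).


Recovering R(i,j) via the rank-extension bound from the 23 conditions:

  row 1: 0 | 1 | 1 | 1 | 1 | 1 | 1 | 1
  row 2: 0 | 1 | 1 | 2 | 2 | 2 | 2 | 2
  row 3: 0 | 1 | 1 | 2 | 3 | 3 | 3 | 3
  row 4: 0 | 1 | 1 | 2 | 3 | 3 | 3 | 4
  row 5: 0 | 1 | 2 | 3 | 4 | 4 | 4 | 5
  row 6: 1 | 2 | 3 | 4 | 5 | 5 | 5 | 6
  row 7: 1 | 2 | 3 | 4 | 5 | 5 | 6 | 7
  row 8: 1 | 2 | 3 | 4 | 5 | 6 | 7 | 8

so w = (2, 4, 5, 8, 3, 1, 7, 6).

ℓ(w)=11; the 4 essential cells (i,j,r):

[(4, 3, 1), (4, 7, 3), (5, 1, 0), (7, 6, 5)]


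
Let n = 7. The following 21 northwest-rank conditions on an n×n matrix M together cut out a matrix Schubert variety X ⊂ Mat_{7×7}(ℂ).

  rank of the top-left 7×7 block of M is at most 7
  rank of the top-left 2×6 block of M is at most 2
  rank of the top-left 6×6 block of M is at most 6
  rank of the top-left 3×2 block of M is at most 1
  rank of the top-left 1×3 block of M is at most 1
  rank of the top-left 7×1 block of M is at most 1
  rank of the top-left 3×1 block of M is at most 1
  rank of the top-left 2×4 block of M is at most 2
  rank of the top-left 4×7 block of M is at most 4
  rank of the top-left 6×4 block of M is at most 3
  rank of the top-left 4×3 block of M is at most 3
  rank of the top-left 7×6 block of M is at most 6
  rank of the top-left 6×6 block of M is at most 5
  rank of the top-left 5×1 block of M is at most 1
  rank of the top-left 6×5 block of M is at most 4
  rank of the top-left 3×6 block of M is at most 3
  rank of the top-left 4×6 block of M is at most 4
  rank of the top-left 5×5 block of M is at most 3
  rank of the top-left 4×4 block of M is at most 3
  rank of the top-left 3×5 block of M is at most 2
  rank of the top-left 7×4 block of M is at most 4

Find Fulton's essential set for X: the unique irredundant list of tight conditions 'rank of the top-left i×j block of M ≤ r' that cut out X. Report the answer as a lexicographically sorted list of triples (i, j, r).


Reconstructing r_w from the 21 given conditions:

  R[1]: 1 1 1 1 1 1 1
  R[2]: 1 1 2 2 2 2 2
  R[3]: 1 1 2 2 2 3 3
  R[4]: 1 2 3 3 3 4 4
  R[5]: 1 2 3 3 3 4 5
  R[6]: 1 2 3 3 4 5 6
  R[7]: 1 2 3 4 5 6 7

reading off 1-entries of Δ²R: w = (1, 3, 6, 2, 7, 5, 4).

|D(w)|=7, |Ess(w)|=4:

[(3, 2, 1), (3, 5, 2), (5, 5, 3), (6, 4, 3)]


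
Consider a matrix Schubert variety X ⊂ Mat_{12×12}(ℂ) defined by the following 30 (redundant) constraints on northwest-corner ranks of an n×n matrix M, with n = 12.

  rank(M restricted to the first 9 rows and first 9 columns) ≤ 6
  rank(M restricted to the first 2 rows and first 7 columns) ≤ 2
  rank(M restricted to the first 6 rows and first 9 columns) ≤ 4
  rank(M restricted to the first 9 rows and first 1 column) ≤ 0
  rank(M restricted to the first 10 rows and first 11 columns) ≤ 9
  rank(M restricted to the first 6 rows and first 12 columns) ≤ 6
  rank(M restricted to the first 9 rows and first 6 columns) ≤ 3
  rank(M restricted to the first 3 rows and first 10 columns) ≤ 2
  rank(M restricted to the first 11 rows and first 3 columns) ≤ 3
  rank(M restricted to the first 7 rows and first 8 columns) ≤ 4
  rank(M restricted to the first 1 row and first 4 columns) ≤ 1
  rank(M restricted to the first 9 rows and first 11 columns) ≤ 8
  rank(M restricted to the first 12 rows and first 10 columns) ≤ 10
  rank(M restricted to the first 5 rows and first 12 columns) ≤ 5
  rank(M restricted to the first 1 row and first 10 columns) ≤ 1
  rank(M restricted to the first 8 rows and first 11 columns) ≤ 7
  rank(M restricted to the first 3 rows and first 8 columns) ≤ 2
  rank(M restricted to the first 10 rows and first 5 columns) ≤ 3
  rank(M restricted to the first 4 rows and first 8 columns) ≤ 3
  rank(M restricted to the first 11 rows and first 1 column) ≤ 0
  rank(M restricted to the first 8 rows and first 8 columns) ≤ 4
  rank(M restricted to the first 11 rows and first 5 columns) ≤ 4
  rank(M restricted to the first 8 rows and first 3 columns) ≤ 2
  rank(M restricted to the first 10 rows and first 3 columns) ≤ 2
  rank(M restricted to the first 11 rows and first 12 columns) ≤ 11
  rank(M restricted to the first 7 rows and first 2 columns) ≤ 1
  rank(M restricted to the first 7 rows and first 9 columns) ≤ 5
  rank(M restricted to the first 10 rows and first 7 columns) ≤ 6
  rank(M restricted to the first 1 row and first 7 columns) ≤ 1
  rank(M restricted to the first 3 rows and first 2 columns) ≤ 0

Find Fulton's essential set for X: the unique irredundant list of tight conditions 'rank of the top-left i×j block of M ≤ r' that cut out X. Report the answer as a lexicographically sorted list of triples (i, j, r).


Reconstructing r_w from the 30 given conditions:

  0, 0, 1, 1, 1, 1, 1, 1, 1, 1, 1, 1
  0, 0, 1, 2, 2, 2, 2, 2, 2, 2, 2, 2
  0, 0, 1, 2, 2, 2, 2, 2, 2, 2, 3, 3
  0, 1, 2, 3, 3, 3, 3, 3, 3, 3, 4, 4
  0, 1, 2, 3, 3, 3, 4, 4, 4, 4, 5, 5
  0, 1, 2, 3, 3, 3, 4, 4, 4, 5, 6, 6
  0, 1, 2, 3, 3, 3, 4, 4, 5, 6, 7, 7
  0, 1, 2, 3, 3, 3, 4, 4, 5, 6, 7, 8
  0, 1, 2, 3, 3, 3, 4, 5, 6, 7, 8, 9
  0, 1, 2, 3, 3, 4, 5, 6, 7, 8, 9, 10
  0, 1, 2, 3, 4, 5, 6, 7, 8, 9, 10, 11
  1, 2, 3, 4, 5, 6, 7, 8, 9, 10, 11, 12

reading off 1-entries of Δ²R: w = (3, 4, 11, 2, 7, 10, 9, 12, 8, 6, 5, 1).

|D(w)|=35, |Ess(w)|=7:

[(3, 2, 0), (3, 10, 2), (6, 9, 4), (8, 8, 4), (9, 6, 3), (10, 5, 3), (11, 1, 0)]


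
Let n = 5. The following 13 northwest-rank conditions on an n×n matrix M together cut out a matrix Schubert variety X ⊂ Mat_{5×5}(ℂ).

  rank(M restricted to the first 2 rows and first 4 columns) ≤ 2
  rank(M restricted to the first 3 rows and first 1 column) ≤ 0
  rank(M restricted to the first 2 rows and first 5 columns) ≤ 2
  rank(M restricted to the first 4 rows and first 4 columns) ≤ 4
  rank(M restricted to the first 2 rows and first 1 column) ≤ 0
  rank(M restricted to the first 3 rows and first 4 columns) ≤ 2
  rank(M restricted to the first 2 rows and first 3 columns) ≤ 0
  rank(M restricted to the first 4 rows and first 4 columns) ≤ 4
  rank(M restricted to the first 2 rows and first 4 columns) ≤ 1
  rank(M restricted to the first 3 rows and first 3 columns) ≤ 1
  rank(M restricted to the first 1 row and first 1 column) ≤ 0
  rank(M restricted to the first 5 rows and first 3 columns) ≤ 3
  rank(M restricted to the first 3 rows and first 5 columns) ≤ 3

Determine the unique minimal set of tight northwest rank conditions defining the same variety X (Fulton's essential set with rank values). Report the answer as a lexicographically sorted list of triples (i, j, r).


Computing R[i][j] = min implied NW-rank bound (n=5, 13 conditions):

  0  0  0  1  1
  0  0  0  1  2
  0  1  1  2  3
  1  2  2  3  4
  1  2  3  4  5

second differences of R give the permutation w = (4, 5, 2, 1, 3).

Rothe diagram D(w) (7 cells), 2 SE-corners (essential conditions):

[(2, 3, 0), (3, 1, 0)]


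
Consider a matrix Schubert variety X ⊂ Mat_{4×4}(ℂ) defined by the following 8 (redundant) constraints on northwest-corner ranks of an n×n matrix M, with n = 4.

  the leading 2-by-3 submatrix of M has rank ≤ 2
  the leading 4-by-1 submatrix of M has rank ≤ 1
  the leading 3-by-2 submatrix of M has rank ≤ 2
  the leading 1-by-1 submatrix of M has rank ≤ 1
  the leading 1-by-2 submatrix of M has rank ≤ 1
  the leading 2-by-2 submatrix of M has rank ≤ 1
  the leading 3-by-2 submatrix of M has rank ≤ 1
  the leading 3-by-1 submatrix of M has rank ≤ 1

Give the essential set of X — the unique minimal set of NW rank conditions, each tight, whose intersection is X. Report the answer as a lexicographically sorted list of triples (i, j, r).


The tightest implied rank at each (i,j), from the 8 conditions:

  i=1: 1 1 1 1
  i=2: 1 1 2 2
  i=3: 1 1 2 3
  i=4: 1 2 3 4

hence w(1..4) = (1, 3, 4, 2).

1 SE-corner of the 2-cell Rothe diagram gives Ess(w):

[(3, 2, 1)]


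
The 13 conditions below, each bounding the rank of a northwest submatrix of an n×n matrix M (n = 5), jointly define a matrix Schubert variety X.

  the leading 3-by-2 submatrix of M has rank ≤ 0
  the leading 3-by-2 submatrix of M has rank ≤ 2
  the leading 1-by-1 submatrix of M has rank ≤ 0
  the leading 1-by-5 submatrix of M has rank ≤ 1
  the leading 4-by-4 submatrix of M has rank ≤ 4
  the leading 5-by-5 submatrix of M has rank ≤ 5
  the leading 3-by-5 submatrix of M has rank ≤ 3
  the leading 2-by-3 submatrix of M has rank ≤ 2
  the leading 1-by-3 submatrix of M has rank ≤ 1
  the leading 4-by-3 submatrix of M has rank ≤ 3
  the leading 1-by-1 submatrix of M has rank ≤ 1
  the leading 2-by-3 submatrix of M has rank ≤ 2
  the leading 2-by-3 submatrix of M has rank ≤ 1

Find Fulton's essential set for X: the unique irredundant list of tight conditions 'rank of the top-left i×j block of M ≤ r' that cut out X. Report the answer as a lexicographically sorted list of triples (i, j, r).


The tightest implied rank at each (i,j), from the 13 conditions:

  row 1: 0 0 1 1 1
  row 2: 0 0 1 2 2
  row 3: 0 0 1 2 3
  row 4: 1 1 2 3 4
  row 5: 1 2 3 4 5

second differences of R give the permutation w = (3, 4, 5, 1, 2).

|D(w)|=6, |Ess(w)|=1:

[(3, 2, 0)]


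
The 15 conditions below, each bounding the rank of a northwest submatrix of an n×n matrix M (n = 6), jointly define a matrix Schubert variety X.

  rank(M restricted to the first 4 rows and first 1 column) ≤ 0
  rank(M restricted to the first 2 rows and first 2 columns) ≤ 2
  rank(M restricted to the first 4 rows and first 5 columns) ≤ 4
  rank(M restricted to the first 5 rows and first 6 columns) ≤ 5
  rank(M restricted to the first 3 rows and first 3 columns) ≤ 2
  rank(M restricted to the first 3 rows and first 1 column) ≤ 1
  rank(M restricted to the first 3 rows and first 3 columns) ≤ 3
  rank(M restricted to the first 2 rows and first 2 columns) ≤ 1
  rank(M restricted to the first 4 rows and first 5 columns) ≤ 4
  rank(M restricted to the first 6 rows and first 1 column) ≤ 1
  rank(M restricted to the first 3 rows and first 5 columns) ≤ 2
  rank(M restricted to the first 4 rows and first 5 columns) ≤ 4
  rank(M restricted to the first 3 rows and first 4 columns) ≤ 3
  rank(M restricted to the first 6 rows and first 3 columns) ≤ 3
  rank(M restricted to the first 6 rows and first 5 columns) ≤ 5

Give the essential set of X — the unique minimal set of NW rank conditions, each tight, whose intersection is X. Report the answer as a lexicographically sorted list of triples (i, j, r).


Rank table r_w(6×6) implied by the 15 constraints:

  R[1]: 0, 1, 1, 1, 1, 1
  R[2]: 0, 1, 2, 2, 2, 2
  R[3]: 0, 1, 2, 2, 2, 3
  R[4]: 0, 1, 2, 3, 3, 4
  R[5]: 1, 2, 3, 4, 4, 5
  R[6]: 1, 2, 3, 4, 5, 6

hence w(1..6) = (2, 3, 6, 4, 1, 5).

D(w) has 6 cells with 2 SE-corners; essential set:

[(3, 5, 2), (4, 1, 0)]


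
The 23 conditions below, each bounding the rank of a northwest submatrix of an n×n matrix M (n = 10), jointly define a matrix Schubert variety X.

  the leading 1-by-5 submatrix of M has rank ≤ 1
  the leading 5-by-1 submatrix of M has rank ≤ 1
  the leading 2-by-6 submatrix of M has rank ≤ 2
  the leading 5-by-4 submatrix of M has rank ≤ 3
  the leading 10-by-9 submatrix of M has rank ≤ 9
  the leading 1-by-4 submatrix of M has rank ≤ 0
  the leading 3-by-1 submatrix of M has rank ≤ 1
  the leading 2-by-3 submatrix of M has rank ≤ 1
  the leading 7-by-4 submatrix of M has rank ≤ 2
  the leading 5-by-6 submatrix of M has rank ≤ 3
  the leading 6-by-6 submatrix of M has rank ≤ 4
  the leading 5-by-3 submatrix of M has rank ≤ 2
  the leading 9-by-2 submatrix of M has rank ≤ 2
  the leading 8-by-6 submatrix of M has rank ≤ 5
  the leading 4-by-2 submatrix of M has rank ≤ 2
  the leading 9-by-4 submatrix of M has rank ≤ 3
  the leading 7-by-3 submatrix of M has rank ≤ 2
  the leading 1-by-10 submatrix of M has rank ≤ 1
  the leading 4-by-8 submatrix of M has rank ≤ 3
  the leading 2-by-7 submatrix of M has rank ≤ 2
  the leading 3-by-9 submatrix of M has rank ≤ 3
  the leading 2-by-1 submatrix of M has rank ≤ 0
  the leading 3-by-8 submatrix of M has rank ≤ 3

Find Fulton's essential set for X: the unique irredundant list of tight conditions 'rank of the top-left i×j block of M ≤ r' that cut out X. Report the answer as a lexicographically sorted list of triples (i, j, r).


Reconstructing r_w from the 23 given conditions:

  0 | 0 | 0 | 0 | 1 | 1 | 1 | 1 | 1 | 1
  0 | 1 | 1 | 1 | 2 | 2 | 2 | 2 | 2 | 2
  1 | 2 | 2 | 2 | 3 | 3 | 3 | 3 | 3 | 3
  1 | 2 | 2 | 2 | 3 | 3 | 3 | 3 | 4 | 4
  1 | 2 | 2 | 2 | 3 | 3 | 4 | 4 | 5 | 5
  1 | 2 | 2 | 2 | 3 | 4 | 5 | 5 | 6 | 6
  1 | 2 | 2 | 2 | 3 | 4 | 5 | 6 | 7 | 7
  1 | 2 | 3 | 3 | 4 | 5 | 6 | 7 | 8 | 8
  1 | 2 | 3 | 3 | 4 | 5 | 6 | 7 | 8 | 9
  1 | 2 | 3 | 4 | 5 | 6 | 7 | 8 | 9 | 10

so w = (5, 2, 1, 9, 7, 6, 8, 3, 10, 4).

Rothe diagram D(w) (18 cells), 6 SE-corners (essential conditions):

[(1, 4, 0), (2, 1, 0), (4, 8, 3), (5, 6, 3), (7, 4, 2), (9, 4, 3)]


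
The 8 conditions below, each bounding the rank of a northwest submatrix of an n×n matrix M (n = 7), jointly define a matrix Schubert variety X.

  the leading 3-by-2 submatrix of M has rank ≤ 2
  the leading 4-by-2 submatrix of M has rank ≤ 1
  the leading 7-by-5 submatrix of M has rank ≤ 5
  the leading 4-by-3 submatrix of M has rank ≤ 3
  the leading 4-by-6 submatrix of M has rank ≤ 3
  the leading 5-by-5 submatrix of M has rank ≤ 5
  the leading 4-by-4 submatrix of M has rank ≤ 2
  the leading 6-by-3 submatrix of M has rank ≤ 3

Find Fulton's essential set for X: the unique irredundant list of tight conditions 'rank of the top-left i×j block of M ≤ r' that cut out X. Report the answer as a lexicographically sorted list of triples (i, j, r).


Computing R[i][j] = min implied NW-rank bound (n=7, 8 conditions):

  1 | 1 | 1 | 1 | 1 | 1 | 1
  1 | 1 | 2 | 2 | 2 | 2 | 2
  1 | 1 | 2 | 2 | 3 | 3 | 3
  1 | 1 | 2 | 2 | 3 | 3 | 4
  1 | 2 | 3 | 3 | 4 | 4 | 5
  1 | 2 | 3 | 4 | 5 | 5 | 6
  1 | 2 | 3 | 4 | 5 | 6 | 7

hence w(1..7) = (1, 3, 5, 7, 2, 4, 6).

ℓ(w)=6; the 3 essential cells (i,j,r):

[(4, 2, 1), (4, 4, 2), (4, 6, 3)]


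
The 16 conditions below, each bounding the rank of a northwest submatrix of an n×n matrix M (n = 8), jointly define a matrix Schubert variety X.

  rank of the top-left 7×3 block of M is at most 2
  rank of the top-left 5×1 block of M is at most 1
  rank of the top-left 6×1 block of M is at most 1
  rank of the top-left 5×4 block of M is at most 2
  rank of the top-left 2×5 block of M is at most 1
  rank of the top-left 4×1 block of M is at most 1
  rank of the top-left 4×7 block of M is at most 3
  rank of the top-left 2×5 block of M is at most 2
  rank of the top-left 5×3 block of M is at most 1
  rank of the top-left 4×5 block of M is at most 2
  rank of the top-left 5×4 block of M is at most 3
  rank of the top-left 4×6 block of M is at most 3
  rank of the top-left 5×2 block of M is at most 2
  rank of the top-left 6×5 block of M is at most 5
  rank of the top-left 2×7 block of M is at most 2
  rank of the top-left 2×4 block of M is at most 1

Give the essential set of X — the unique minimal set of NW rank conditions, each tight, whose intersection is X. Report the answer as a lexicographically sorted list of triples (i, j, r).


Rank table r_w(8×8) implied by the 16 constraints:

  R[1]: 1, 1, 1, 1, 1, 1, 1, 1
  R[2]: 1, 1, 1, 1, 1, 2, 2, 2
  R[3]: 1, 1, 1, 2, 2, 3, 3, 3
  R[4]: 1, 1, 1, 2, 2, 3, 3, 4
  R[5]: 1, 1, 1, 2, 3, 4, 4, 5
  R[6]: 1, 2, 2, 3, 4, 5, 5, 6
  R[7]: 1, 2, 2, 3, 4, 5, 6, 7
  R[8]: 1, 2, 3, 4, 5, 6, 7, 8

reading off 1-entries of Δ²R: w = (1, 6, 4, 8, 5, 2, 7, 3).

Rothe diagram D(w) (13 cells), 5 SE-corners (essential conditions):

[(2, 5, 1), (4, 5, 2), (4, 7, 3), (5, 3, 1), (7, 3, 2)]
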